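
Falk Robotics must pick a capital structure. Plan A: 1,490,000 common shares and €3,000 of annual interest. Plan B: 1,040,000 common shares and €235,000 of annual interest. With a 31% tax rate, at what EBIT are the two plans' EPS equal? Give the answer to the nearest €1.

€771,178

Set EPS_A = EPS_B: (EBIT − €3,000)(1 − 0.31) ÷ 1,490,000 = (EBIT − €235,000)(1 − 0.31) ÷ 1,040,000.
Cancelling (1 − t) and cross-multiplying: 1,040,000·(EBIT − 3,000) = 1,490,000·(EBIT − 235,000).
EBIT × (1,490,000 − 1,040,000) = 235,000 × 1,490,000 − 3,000 × 1,040,000 = 347,030,000,000, so EBIT = 347,030,000,000 ÷ 450,000 = 771,177.78.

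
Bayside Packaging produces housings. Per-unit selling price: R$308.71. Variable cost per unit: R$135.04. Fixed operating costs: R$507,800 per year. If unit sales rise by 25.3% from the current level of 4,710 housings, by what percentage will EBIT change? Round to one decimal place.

Total contribution margin = 4,710 × R$173.67 = R$817,985.70.
EBIT = R$817,985.70 − R$507,800 = R$310,185.70.
So DOL = total CM / EBIT = R$817,985.70 / R$310,185.70 = 2.6371.
Operating income changes by 2.6371 × +25.3% = +66.7%.

+66.7%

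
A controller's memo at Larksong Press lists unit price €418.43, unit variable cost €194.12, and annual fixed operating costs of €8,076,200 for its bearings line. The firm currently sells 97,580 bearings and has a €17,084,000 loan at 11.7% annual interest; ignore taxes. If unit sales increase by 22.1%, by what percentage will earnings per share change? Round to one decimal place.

Contribution at this volume is 97,580 × €224.31 = €21,888,169.80.
Operating income = contribution − fixed costs = €21,888,169.80 − €8,076,200 = €13,811,969.80.
After interest of €1,998,828.00, pre-tax earnings = €11,813,141.80.
DCL = total CM / (EBIT − I) = €21,888,169.80 / €11,813,141.80 = 1.8529.
%ΔEPS = DCL × %ΔSales = 1.8529 × +22.1% = +40.9%.

+40.9%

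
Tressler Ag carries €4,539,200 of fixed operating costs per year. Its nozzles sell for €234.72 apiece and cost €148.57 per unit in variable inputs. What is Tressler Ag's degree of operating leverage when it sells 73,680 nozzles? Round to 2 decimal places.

At 73,680 units, contribution = 73,680 × €86.15 = €6,347,532.00.
Subtracting fixed costs: EBIT = €6,347,532.00 − €4,539,200 = €1,808,332.00.
DOL = contribution ÷ EBIT = €6,347,532.00 ÷ €1,808,332.00 = 3.5102.

3.51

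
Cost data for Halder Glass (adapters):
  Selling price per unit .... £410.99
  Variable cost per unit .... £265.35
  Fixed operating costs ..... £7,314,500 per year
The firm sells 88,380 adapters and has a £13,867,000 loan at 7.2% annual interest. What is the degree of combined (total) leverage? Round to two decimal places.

Contribution at this volume is 88,380 × £145.64 = £12,871,663.20.
Subtracting fixed costs: EBIT = £12,871,663.20 − £7,314,500 = £5,557,163.20. Interest = £998,424.00, so EBIT − I = £4,558,739.20.
Degree of total leverage = total CM / (EBIT − interest) = £12,871,663.20 / £4,558,739.20 = 2.8235.

2.82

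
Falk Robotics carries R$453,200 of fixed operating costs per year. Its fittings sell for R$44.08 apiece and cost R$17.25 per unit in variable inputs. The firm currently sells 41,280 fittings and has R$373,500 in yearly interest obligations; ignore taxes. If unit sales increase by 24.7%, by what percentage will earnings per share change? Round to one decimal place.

Total contribution margin = 41,280 × R$26.83 = R$1,107,542.40.
Subtracting fixed costs: EBIT = R$1,107,542.40 − R$453,200 = R$654,342.40.
After interest of R$373,500.00, pre-tax earnings = R$280,842.40.
Degree of combined leverage = contribution ÷ (EBIT − I) = R$1,107,542.40 ÷ R$280,842.40 = 3.9436.
EPS therefore changes by 3.9436 × (+24.7%) = +97.4%.

+97.4%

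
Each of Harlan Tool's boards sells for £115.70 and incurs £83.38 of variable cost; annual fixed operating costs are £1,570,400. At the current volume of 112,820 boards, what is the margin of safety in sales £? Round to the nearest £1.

£7,431,514

Unit CM = price − variable cost = £115.70 − £83.38 = £32.32. Break-even units = £1,570,400 ÷ £32.32 = 48,589.11; break-even revenue = 48,589.11 × £115.70 = £5,621,759.90.
Actual sales revenue = 112,820 × £115.70 = £13,053,274.00.
Margin of safety = £13,053,274.00 − £5,621,759.90 = £7,431,514.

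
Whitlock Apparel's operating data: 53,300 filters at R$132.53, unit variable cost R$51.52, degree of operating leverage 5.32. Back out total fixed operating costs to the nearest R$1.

Total contribution margin = 53,300 × R$81.01 = R$4,317,833.00.
Since DOL = CM ÷ EBIT, EBIT = R$4,317,833.00 ÷ 5.32 = R$811,622.74.
Fixed costs = CM − EBIT = R$4,317,833.00 − R$811,622.74 = R$3,506,210.

R$3,506,210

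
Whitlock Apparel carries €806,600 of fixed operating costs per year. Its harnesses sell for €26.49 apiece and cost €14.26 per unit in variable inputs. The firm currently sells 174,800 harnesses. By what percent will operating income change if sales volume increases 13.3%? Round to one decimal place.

Contribution at this volume is 174,800 × €12.23 = €2,137,804.00.
Operating income = contribution − fixed costs = €2,137,804.00 − €806,600 = €1,331,204.00.
Degree of operating leverage = €2,137,804.00 / €1,331,204.00 = 1.6059.
So EBIT moves 1.6059 × (+13.3%) = +21.4%.

+21.4%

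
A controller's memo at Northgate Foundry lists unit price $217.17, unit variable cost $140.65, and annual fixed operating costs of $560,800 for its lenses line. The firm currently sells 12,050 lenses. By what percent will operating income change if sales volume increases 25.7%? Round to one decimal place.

Total contribution margin = 12,050 × $76.52 = $922,066.00.
Subtracting fixed costs: EBIT = $922,066.00 − $560,800 = $361,266.00.
Degree of operating leverage = $922,066.00 / $361,266.00 = 2.5523.
Operating income changes by 2.5523 × +25.7% = +65.6%.

+65.6%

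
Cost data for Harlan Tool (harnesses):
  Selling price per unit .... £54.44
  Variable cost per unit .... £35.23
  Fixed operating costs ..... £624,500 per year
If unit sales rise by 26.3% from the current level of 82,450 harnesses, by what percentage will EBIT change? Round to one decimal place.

Contribution at this volume is 82,450 × £19.21 = £1,583,864.50.
Operating income = contribution − fixed costs = £1,583,864.50 − £624,500 = £959,364.50.
So DOL = total CM / EBIT = £1,583,864.50 / £959,364.50 = 1.6510.
Operating income changes by 1.6510 × +26.3% = +43.4%.

+43.4%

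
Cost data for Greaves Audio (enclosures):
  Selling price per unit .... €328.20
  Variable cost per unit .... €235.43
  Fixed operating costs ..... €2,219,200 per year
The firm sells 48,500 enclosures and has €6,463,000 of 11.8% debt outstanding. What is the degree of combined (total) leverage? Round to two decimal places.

2.96

At 48,500 units, contribution = 48,500 × €92.77 = €4,499,345.00.
EBIT = €4,499,345.00 − €2,219,200 = €2,280,145.00. Interest = €762,634.00, so EBIT − I = €1,517,511.00.
DCL = contribution ÷ (EBIT − I) = €4,499,345.00 ÷ €1,517,511.00 = 2.9650.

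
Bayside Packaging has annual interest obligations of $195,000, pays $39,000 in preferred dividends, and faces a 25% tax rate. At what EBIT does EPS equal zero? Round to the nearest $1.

Grossing the preferred dividend up to pre-tax terms: $39,000 / (1 − 0.25) = $52,000.00.
EPS = 0 when EBIT covers interest plus the pre-tax preferred burden: $195,000 + $52,000.00 = $247,000.00.

$247,000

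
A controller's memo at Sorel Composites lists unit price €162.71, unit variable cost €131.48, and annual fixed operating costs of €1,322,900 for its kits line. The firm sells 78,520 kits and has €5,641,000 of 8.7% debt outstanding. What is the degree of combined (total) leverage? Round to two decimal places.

3.84

Total contribution margin = 78,520 × €31.23 = €2,452,179.60.
Subtracting fixed costs: EBIT = €2,452,179.60 − €1,322,900 = €1,129,279.60. Interest = €490,767.00.
DOL = €2,452,179.60 ÷ €1,129,279.60 = 2.1715; DFL = €1,129,279.60 ÷ €638,512.60 = 1.7686.
DCL = DOL × DFL = 2.1715 × 1.7686 = 3.8405.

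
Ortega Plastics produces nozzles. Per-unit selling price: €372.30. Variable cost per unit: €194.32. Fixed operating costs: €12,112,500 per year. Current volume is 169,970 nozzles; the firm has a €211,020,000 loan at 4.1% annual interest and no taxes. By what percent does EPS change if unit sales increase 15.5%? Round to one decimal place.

Total contribution margin = 169,970 × €177.98 = €30,251,260.60.
Operating income = contribution − fixed costs = €30,251,260.60 − €12,112,500 = €18,138,760.60.
Interest = €8,651,820.00, so EBIT − I = €9,486,940.60.
Degree of combined leverage = contribution ÷ (EBIT − I) = €30,251,260.60 ÷ €9,486,940.60 = 3.1887.
EPS therefore changes by 3.1887 × (+15.5%) = +49.4%.

+49.4%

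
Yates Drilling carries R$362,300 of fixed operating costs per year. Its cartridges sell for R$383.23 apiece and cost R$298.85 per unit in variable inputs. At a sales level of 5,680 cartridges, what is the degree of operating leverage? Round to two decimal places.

Contribution at this volume is 5,680 × R$84.38 = R$479,278.40.
Subtracting fixed costs: EBIT = R$479,278.40 − R$362,300 = R$116,978.40.
Degree of operating leverage = R$479,278.40 / R$116,978.40 = 4.0972.

4.10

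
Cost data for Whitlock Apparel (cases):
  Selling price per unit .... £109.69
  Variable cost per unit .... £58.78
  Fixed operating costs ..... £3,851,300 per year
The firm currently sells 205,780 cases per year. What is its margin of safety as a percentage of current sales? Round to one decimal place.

63.2%

Contribution margin per unit = £109.69 − £58.78 = £50.91. Break-even units = £3,851,300 ÷ £50.91 = 75,649.18; break-even revenue = 75,649.18 × £109.69 = £8,297,959.08.
Actual sales revenue = 205,780 × £109.69 = £22,572,008.20.
Margin of safety = (£22,572,008.20 − £8,297,959.08) ÷ £22,572,008.20 = 63.2%.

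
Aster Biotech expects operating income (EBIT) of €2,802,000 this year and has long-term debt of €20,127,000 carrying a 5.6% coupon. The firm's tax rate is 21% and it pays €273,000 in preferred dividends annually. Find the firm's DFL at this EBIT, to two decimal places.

2.11

Interest = €1,127,112.00.
Preferred dividends grossed up pre-tax: €273,000 / (1 − 0.21) = €345,569.62.
DFL = EBIT ÷ [EBIT − I − D_p/(1−t)] = €2,802,000 ÷ [€2,802,000 − €1,127,112.00 − €345,569.62] = €2,802,000 ÷ €1,329,318.38 = 2.1078.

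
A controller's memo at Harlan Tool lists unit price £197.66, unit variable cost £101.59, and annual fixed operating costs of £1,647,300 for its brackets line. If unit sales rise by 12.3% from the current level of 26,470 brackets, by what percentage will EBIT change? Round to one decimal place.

Contribution at this volume is 26,470 × £96.07 = £2,542,972.90.
EBIT = £2,542,972.90 − £1,647,300 = £895,672.90.
Degree of operating leverage = £2,542,972.90 / £895,672.90 = 2.8392.
So EBIT moves 2.8392 × (+12.3%) = +34.9%.

+34.9%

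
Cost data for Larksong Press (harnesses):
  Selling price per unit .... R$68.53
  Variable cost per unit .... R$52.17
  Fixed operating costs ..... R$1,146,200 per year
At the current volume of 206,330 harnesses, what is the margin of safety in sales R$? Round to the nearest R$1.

Unit CM = price − variable cost = R$68.53 − R$52.17 = R$16.36. Break-even units = R$1,146,200 ÷ R$16.36 = 70,061.12; break-even revenue = 70,061.12 × R$68.53 = R$4,801,288.88.
Actual sales revenue = 206,330 × R$68.53 = R$14,139,794.90.
Margin of safety = R$14,139,794.90 − R$4,801,288.88 = R$9,338,506.

R$9,338,506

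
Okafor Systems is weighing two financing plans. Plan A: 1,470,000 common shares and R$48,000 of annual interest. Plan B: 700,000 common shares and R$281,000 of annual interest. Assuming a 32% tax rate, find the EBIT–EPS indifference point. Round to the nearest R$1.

R$492,818

Set EPS_A = EPS_B: (EBIT − R$48,000)(1 − 0.32) ÷ 1,470,000 = (EBIT − R$281,000)(1 − 0.32) ÷ 700,000.
The (1 − t) factor cancels: (EBIT − 48,000) × 700,000 = (EBIT − 281,000) × 1,470,000.
EBIT × (1,470,000 − 700,000) = 281,000 × 1,470,000 − 48,000 × 700,000 = 379,470,000,000, so EBIT = 379,470,000,000 ÷ 770,000 = 492,818.18.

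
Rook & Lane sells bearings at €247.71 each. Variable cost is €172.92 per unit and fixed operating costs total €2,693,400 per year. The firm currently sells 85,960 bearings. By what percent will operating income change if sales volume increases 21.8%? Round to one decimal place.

+37.5%

Contribution at this volume is 85,960 × €74.79 = €6,428,948.40.
Subtracting fixed costs: EBIT = €6,428,948.40 − €2,693,400 = €3,735,548.40.
Degree of operating leverage = €6,428,948.40 / €3,735,548.40 = 1.7210.
%ΔEBIT = DOL × %ΔSales = 1.7210 × +21.8% = +37.5%.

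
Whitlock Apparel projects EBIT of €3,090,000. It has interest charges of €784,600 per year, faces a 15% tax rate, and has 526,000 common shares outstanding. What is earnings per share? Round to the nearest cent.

€3.73

Pre-tax income = €3,090,000 − €784,600.00 = €2,305,400.00.
After tax at 15%: net income = €2,305,400.00 × 0.85 = €1,959,590.00.
Per share: €1,959,590.00 / 526,000 shares = €3.73.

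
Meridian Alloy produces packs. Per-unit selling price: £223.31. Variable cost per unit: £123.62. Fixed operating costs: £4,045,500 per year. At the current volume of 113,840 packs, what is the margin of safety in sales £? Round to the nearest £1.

£16,359,512

Contribution margin per unit = £223.31 − £123.62 = £99.69. Break-even units = £4,045,500 ÷ £99.69 = 40,580.80; break-even revenue = 40,580.80 × £223.31 = £9,062,098.56.
Actual sales revenue = 113,840 × £223.31 = £25,421,610.40.
Margin of safety = £25,421,610.40 − £9,062,098.56 = £16,359,512.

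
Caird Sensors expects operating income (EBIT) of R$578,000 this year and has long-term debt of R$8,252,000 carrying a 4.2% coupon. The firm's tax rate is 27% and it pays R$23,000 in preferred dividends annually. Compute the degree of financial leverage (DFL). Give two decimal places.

2.89

Interest = R$346,584.00.
Pre-tax preferred-dividend burden = R$23,000 ÷ (1 − 0.27) = R$31,506.85.
DFL = EBIT ÷ [EBIT − I − D_p/(1−t)] = R$578,000 ÷ [R$578,000 − R$346,584.00 − R$31,506.85] = R$578,000 ÷ R$199,909.15 = 2.8913.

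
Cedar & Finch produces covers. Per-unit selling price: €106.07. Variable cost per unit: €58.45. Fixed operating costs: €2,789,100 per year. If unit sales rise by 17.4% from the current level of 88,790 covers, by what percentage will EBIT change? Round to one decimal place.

+51.1%

Total contribution margin = 88,790 × €47.62 = €4,228,179.80.
Subtracting fixed costs: EBIT = €4,228,179.80 − €2,789,100 = €1,439,079.80.
So DOL = total CM / EBIT = €4,228,179.80 / €1,439,079.80 = 2.9381.
Operating income changes by 2.9381 × +17.4% = +51.1%.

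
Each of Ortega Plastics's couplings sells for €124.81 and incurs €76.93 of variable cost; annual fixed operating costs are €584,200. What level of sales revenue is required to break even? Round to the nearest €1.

€1,522,849

CM per unit = €124.81 − €76.93 = €47.88; CM ratio = €47.88 / €124.81 = 0.3836.
Break-even revenue = fixed costs × price ÷ CM = €584,200 × €124.81 ÷ €47.88 = €1,522,849.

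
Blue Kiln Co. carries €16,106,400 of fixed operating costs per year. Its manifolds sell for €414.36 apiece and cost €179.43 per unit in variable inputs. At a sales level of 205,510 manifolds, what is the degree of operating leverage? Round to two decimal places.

1.50

At 205,510 units, contribution = 205,510 × €234.93 = €48,280,464.30.
EBIT = €48,280,464.30 − €16,106,400 = €32,174,064.30.
Degree of operating leverage = €48,280,464.30 / €32,174,064.30 = 1.5006.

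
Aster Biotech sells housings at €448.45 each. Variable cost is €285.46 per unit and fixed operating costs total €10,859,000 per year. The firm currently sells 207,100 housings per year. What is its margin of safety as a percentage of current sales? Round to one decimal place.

Each unit contributes €448.45 − €285.46 = €162.99. Break-even units = €10,859,000 ÷ €162.99 = 66,623.72; break-even revenue = 66,623.72 × €448.45 = €29,877,406.90.
Current sales = 207,100 × €448.45 = €92,873,995.00.
Margin of safety = (€92,873,995.00 − €29,877,406.90) ÷ €92,873,995.00 = 67.8%.

67.8%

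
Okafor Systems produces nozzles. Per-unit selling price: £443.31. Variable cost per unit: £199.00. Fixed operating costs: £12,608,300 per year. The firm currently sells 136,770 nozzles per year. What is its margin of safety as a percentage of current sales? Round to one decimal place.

Contribution margin per unit = £443.31 − £199.00 = £244.31. Break-even units = £12,608,300 ÷ £244.31 = 51,607.79; break-even revenue = 51,607.79 × £443.31 = £22,878,250.88.
Actual sales revenue = 136,770 × £443.31 = £60,631,508.70.
Margin of safety = (£60,631,508.70 − £22,878,250.88) ÷ £60,631,508.70 = 62.3%.

62.3%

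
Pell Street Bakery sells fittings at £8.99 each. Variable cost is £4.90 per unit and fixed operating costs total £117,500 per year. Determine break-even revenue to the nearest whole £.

CM per unit = £8.99 − £4.90 = £4.09; CM ratio = £4.09 / £8.99 = 0.4549.
Break-even revenue = fixed costs × price ÷ CM = £117,500 × £8.99 ÷ £4.09 = £258,270.

£258,270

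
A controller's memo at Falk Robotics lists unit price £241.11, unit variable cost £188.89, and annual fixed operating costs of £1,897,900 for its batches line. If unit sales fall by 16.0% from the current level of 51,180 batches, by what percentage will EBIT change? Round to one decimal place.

-55.2%

Total contribution margin = 51,180 × £52.22 = £2,672,619.60.
Operating income = contribution − fixed costs = £2,672,619.60 − £1,897,900 = £774,719.60.
So DOL = total CM / EBIT = £2,672,619.60 / £774,719.60 = 3.4498.
Operating income changes by 3.4498 × -16.0% = -55.2%.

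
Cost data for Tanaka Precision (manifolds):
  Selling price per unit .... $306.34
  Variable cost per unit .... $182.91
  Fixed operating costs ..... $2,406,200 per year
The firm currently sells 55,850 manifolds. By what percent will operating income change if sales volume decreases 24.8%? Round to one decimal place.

Total contribution margin = 55,850 × $123.43 = $6,893,565.50.
EBIT = $6,893,565.50 − $2,406,200 = $4,487,365.50.
Degree of operating leverage = $6,893,565.50 / $4,487,365.50 = 1.5362.
%ΔEBIT = DOL × %ΔSales = 1.5362 × -24.8% = -38.1%.

-38.1%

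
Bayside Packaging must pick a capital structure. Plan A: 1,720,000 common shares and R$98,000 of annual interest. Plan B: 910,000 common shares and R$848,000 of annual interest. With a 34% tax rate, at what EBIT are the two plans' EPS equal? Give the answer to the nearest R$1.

R$1,690,593

Set EPS_A = EPS_B: (EBIT − R$98,000)(1 − 0.34) ÷ 1,720,000 = (EBIT − R$848,000)(1 − 0.34) ÷ 910,000.
The (1 − t) factor cancels: (EBIT − 98,000) × 910,000 = (EBIT − 848,000) × 1,720,000.
EBIT × (1,720,000 − 910,000) = 848,000 × 1,720,000 − 98,000 × 910,000 = 1,369,380,000,000, so EBIT = 1,369,380,000,000 ÷ 810,000 = 1,690,592.59.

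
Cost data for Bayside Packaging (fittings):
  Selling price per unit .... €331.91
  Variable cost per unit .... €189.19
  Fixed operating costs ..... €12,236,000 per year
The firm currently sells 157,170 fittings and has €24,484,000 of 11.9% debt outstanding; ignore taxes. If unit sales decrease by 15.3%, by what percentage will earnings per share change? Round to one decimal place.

Contribution at this volume is 157,170 × €142.72 = €22,431,302.40.
EBIT = €22,431,302.40 − €12,236,000 = €10,195,302.40.
After interest of €2,913,596.00, pre-tax earnings = €7,281,706.40.
Degree of combined leverage = contribution ÷ (EBIT − I) = €22,431,302.40 ÷ €7,281,706.40 = 3.0805.
EPS therefore changes by 3.0805 × (-15.3%) = -47.1%.

-47.1%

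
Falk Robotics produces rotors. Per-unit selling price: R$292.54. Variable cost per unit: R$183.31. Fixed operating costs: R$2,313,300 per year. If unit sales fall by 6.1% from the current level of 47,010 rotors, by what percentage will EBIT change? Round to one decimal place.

-11.1%

Total contribution margin = 47,010 × R$109.23 = R$5,134,902.30.
Subtracting fixed costs: EBIT = R$5,134,902.30 − R$2,313,300 = R$2,821,602.30.
Degree of operating leverage = R$5,134,902.30 / R$2,821,602.30 = 1.8199.
So EBIT moves 1.8199 × (-6.1%) = -11.1%.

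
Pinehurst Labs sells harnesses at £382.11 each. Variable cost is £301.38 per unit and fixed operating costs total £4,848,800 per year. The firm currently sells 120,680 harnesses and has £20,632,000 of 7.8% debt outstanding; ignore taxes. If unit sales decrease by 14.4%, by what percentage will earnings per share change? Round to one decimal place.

-42.7%

Contribution at this volume is 120,680 × £80.73 = £9,742,496.40.
EBIT = £9,742,496.40 − £4,848,800 = £4,893,696.40.
After interest of £1,609,296.00, pre-tax earnings = £3,284,400.40.
Degree of combined leverage = contribution ÷ (EBIT − I) = £9,742,496.40 ÷ £3,284,400.40 = 2.9663.
EPS therefore changes by 2.9663 × (-14.4%) = -42.7%.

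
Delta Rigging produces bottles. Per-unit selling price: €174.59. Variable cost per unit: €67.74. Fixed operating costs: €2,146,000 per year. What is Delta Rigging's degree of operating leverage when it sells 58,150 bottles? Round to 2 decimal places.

Total contribution margin = 58,150 × €106.85 = €6,213,327.50.
Operating income = contribution − fixed costs = €6,213,327.50 − €2,146,000 = €4,067,327.50.
Degree of operating leverage = €6,213,327.50 / €4,067,327.50 = 1.5276.

1.53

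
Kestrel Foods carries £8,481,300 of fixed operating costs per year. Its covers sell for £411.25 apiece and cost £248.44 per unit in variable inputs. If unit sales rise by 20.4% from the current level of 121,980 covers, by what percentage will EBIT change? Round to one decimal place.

Total contribution margin = 121,980 × £162.81 = £19,859,563.80.
EBIT = £19,859,563.80 − £8,481,300 = £11,378,263.80.
DOL = contribution ÷ EBIT = £19,859,563.80 ÷ £11,378,263.80 = 1.7454.
Operating income changes by 1.7454 × +20.4% = +35.6%.

+35.6%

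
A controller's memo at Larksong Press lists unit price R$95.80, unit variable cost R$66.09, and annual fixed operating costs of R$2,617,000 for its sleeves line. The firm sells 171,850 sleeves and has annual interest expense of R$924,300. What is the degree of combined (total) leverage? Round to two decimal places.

3.26

At 171,850 units, contribution = 171,850 × R$29.71 = R$5,105,663.50.
Subtracting fixed costs: EBIT = R$5,105,663.50 − R$2,617,000 = R$2,488,663.50. Interest = R$924,300.00, so EBIT − I = R$1,564,363.50.
Degree of total leverage = total CM / (EBIT − interest) = R$5,105,663.50 / R$1,564,363.50 = 3.2637.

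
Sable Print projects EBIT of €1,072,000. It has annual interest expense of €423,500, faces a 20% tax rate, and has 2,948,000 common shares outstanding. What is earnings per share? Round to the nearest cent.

€0.18

Interest = €423,500.00, so EBT = €1,072,000 − €423,500.00 = €648,500.00.
After tax at 20%: net income = €648,500.00 × 0.80 = €518,800.00.
Per share: €518,800.00 / 2,948,000 shares = €0.18.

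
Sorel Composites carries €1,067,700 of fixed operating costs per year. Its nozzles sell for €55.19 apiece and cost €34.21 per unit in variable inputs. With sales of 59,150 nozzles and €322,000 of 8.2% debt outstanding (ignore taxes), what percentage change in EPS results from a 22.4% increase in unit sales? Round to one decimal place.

+189.3%

At 59,150 units, contribution = 59,150 × €20.98 = €1,240,967.00.
EBIT = €1,240,967.00 − €1,067,700 = €173,267.00.
Interest = €26,404.00, so EBIT − I = €146,863.00.
DCL = total CM / (EBIT − I) = €1,240,967.00 / €146,863.00 = 8.4498.
EPS therefore changes by 8.4498 × (+22.4%) = +189.3%.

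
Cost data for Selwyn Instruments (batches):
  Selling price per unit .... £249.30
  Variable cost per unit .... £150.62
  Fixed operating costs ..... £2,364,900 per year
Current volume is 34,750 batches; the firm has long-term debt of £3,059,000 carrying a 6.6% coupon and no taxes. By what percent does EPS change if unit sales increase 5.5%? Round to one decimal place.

Total contribution margin = 34,750 × £98.68 = £3,429,130.00.
Operating income = contribution − fixed costs = £3,429,130.00 − £2,364,900 = £1,064,230.00.
After interest of £201,894.00, pre-tax earnings = £862,336.00.
DCL = total CM / (EBIT − I) = £3,429,130.00 / £862,336.00 = 3.9766.
%ΔEPS = DCL × %ΔSales = 3.9766 × +5.5% = +21.9%.

+21.9%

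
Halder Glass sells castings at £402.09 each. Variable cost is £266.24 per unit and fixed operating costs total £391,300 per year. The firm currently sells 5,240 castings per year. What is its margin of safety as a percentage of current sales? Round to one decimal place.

45.0%

Unit CM = price − variable cost = £402.09 − £266.24 = £135.85. Break-even units = £391,300 ÷ £135.85 = 2,880.38; break-even revenue = 2,880.38 × £402.09 = £1,158,173.11.
Actual sales revenue = 5,240 × £402.09 = £2,106,951.60.
Margin of safety = (£2,106,951.60 − £1,158,173.11) ÷ £2,106,951.60 = 45.0%.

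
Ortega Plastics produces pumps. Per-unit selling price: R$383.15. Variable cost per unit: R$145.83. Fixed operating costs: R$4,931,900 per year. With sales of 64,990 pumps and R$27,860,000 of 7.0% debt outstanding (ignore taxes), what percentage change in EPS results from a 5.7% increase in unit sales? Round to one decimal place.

+10.3%

Total contribution margin = 64,990 × R$237.32 = R$15,423,426.80.
Subtracting fixed costs: EBIT = R$15,423,426.80 − R$4,931,900 = R$10,491,526.80.
Interest = R$1,950,200.00, so EBIT − I = R$8,541,326.80.
DCL = total CM / (EBIT − I) = R$15,423,426.80 / R$8,541,326.80 = 1.8057.
EPS therefore changes by 1.8057 × (+5.7%) = +10.3%.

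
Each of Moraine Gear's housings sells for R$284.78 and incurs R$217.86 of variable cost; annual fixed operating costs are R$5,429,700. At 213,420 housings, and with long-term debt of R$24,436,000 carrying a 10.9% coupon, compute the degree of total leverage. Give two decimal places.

At 213,420 units, contribution = 213,420 × R$66.92 = R$14,282,066.40.
Operating income = contribution − fixed costs = R$14,282,066.40 − R$5,429,700 = R$8,852,366.40. Interest = R$2,663,524.00.
DOL = R$14,282,066.40 ÷ R$8,852,366.40 = 1.6134; DFL = R$8,852,366.40 ÷ R$6,188,842.40 = 1.4304.
Combined leverage = 1.6134 × 1.4304 = 2.3078.

2.31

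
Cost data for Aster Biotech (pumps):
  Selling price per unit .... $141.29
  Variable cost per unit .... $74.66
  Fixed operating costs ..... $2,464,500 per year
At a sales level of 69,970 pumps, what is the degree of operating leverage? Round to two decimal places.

2.12

Total contribution margin = 69,970 × $66.63 = $4,662,101.10.
Subtracting fixed costs: EBIT = $4,662,101.10 − $2,464,500 = $2,197,601.10.
So DOL = total CM / EBIT = $4,662,101.10 / $2,197,601.10 = 2.1215.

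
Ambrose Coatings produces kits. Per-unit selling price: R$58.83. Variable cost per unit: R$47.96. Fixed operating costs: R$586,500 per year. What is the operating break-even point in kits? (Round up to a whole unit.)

53,956 kits

Unit CM = price − variable cost = R$58.83 − R$47.96 = R$10.87.
Break-even Q = R$586,500 / R$10.87 = 53,955.84 → 53,956 kits.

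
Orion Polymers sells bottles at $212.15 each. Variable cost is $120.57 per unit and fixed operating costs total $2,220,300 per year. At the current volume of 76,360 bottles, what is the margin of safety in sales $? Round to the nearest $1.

$11,056,330

Unit CM = price − variable cost = $212.15 − $120.57 = $91.58. Break-even units = $2,220,300 ÷ $91.58 = 24,244.38; break-even revenue = 24,244.38 × $212.15 = $5,143,444.47.
Current sales = 76,360 × $212.15 = $16,199,774.00.
Margin of safety = $16,199,774.00 − $5,143,444.47 = $11,056,330.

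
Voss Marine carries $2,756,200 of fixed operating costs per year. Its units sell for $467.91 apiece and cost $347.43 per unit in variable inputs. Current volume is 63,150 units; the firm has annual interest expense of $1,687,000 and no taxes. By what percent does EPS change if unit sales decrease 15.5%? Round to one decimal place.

-37.3%

At 63,150 units, contribution = 63,150 × $120.48 = $7,608,312.00.
EBIT = $7,608,312.00 − $2,756,200 = $4,852,112.00.
Interest = $1,687,000.00, so EBIT − I = $3,165,112.00.
DCL = total CM / (EBIT − I) = $7,608,312.00 / $3,165,112.00 = 2.4038.
EPS therefore changes by 2.4038 × (-15.5%) = -37.3%.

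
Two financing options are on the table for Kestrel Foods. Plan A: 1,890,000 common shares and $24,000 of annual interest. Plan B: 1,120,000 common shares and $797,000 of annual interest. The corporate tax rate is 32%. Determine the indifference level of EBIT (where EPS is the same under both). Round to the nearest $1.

Set EPS_A = EPS_B: (EBIT − $24,000)(1 − 0.32) ÷ 1,890,000 = (EBIT − $797,000)(1 − 0.32) ÷ 1,120,000.
The (1 − t) factor cancels: (EBIT − 24,000) × 1,120,000 = (EBIT − 797,000) × 1,890,000.
EBIT × (1,890,000 − 1,120,000) = 797,000 × 1,890,000 − 24,000 × 1,120,000 = 1,479,450,000,000, so EBIT = 1,479,450,000,000 ÷ 770,000 = 1,921,363.64.

$1,921,364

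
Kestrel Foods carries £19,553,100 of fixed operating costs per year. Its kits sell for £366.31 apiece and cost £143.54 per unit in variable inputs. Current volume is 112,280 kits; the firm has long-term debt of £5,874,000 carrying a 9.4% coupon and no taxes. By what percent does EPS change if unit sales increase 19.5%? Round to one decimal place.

At 112,280 units, contribution = 112,280 × £222.77 = £25,012,615.60.
Operating income = contribution − fixed costs = £25,012,615.60 − £19,553,100 = £5,459,515.60.
Interest = £552,156.00, so EBIT − I = £4,907,359.60.
Degree of combined leverage = contribution ÷ (EBIT − I) = £25,012,615.60 ÷ £4,907,359.60 = 5.0970.
EPS therefore changes by 5.0970 × (+19.5%) = +99.4%.

+99.4%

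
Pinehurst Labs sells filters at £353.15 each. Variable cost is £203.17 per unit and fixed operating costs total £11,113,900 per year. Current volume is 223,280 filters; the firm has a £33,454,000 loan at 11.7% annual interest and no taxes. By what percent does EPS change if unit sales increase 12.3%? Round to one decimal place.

+22.3%

Contribution at this volume is 223,280 × £149.98 = £33,487,534.40.
Operating income = contribution − fixed costs = £33,487,534.40 − £11,113,900 = £22,373,634.40.
Interest = £3,914,118.00, so EBIT − I = £18,459,516.40.
DCL = total CM / (EBIT − I) = £33,487,534.40 / £18,459,516.40 = 1.8141.
EPS therefore changes by 1.8141 × (+12.3%) = +22.3%.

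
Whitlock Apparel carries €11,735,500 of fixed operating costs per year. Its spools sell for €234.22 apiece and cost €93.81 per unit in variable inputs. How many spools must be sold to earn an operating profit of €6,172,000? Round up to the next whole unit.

127,538 spools

Each unit contributes €234.22 − €93.81 = €140.41.
Units = (FC + target) / CM = (€11,735,500 + €6,172,000) / €140.41 = 127,537.21, so 127,538 spools.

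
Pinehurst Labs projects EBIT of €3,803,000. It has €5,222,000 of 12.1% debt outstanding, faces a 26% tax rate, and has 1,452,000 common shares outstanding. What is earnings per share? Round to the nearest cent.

Pre-tax income = €3,803,000 − €631,862.00 = €3,171,138.00.
After tax at 26%: net income = €3,171,138.00 × 0.74 = €2,346,642.12.
EPS = €2,346,642.12 ÷ 1,452,000 = €1.62.

€1.62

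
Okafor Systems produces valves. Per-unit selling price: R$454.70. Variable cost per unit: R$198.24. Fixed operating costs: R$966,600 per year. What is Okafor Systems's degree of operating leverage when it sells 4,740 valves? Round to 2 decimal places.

4.88

At 4,740 units, contribution = 4,740 × R$256.46 = R$1,215,620.40.
EBIT = R$1,215,620.40 − R$966,600 = R$249,020.40.
Degree of operating leverage = R$1,215,620.40 / R$249,020.40 = 4.8816.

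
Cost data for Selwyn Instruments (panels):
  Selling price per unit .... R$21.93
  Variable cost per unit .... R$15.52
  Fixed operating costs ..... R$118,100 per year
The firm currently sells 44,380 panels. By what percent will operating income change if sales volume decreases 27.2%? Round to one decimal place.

-46.5%

Total contribution margin = 44,380 × R$6.41 = R$284,475.80.
EBIT = R$284,475.80 − R$118,100 = R$166,375.80.
So DOL = total CM / EBIT = R$284,475.80 / R$166,375.80 = 1.7098.
Operating income changes by 1.7098 × -27.2% = -46.5%.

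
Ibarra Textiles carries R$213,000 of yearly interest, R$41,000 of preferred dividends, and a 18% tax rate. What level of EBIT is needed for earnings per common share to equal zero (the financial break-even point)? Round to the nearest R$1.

R$263,000

Grossing the preferred dividend up to pre-tax terms: R$41,000 / (1 − 0.18) = R$50,000.00.
Financial break-even EBIT = interest + D_p ÷ (1 − t) = R$213,000 + R$50,000.00 = R$263,000.00.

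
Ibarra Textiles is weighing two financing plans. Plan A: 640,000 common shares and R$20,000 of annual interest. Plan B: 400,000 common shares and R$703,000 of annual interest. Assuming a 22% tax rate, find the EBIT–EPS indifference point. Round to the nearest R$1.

R$1,841,333

Set EPS_A = EPS_B: (EBIT − R$20,000)(1 − 0.22) ÷ 640,000 = (EBIT − R$703,000)(1 − 0.22) ÷ 400,000.
The (1 − t) factor cancels: (EBIT − 20,000) × 400,000 = (EBIT − 703,000) × 640,000.
Solving, EBIT = (703,000·640,000 − 20,000·400,000) / (640,000 − 400,000) = 441,920,000,000 / 240,000 = 1,841,333.33.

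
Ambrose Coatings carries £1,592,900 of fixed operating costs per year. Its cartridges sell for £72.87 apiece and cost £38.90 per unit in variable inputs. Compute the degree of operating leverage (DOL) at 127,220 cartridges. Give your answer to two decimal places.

At 127,220 units, contribution = 127,220 × £33.97 = £4,321,663.40.
EBIT = £4,321,663.40 − £1,592,900 = £2,728,763.40.
So DOL = total CM / EBIT = £4,321,663.40 / £2,728,763.40 = 1.5837.

1.58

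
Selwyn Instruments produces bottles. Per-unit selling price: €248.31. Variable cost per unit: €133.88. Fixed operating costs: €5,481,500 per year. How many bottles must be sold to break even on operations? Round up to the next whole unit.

47,903 bottles

Contribution margin per unit = €248.31 − €133.88 = €114.43.
Units to break even: €5,481,500 ÷ €114.43 = 47,902.65, rounded up to 47,903.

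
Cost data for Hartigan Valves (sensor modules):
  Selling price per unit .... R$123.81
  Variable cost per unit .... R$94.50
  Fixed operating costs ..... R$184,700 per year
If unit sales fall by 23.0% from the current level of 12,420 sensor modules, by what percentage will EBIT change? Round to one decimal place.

Total contribution margin = 12,420 × R$29.31 = R$364,030.20.
Subtracting fixed costs: EBIT = R$364,030.20 − R$184,700 = R$179,330.20.
Degree of operating leverage = R$364,030.20 / R$179,330.20 = 2.0299.
Operating income changes by 2.0299 × -23.0% = -46.7%.

-46.7%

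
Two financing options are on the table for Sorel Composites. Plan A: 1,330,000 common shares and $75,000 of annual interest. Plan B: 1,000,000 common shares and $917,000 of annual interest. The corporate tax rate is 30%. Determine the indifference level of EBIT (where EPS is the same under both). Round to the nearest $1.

$3,468,515

Set EPS_A = EPS_B: (EBIT − $75,000)(1 − 0.30) ÷ 1,330,000 = (EBIT − $917,000)(1 − 0.30) ÷ 1,000,000.
The (1 − t) factor cancels: (EBIT − 75,000) × 1,000,000 = (EBIT − 917,000) × 1,330,000.
Solving, EBIT = (917,000·1,330,000 − 75,000·1,000,000) / (1,330,000 − 1,000,000) = 1,144,610,000,000 / 330,000 = 3,468,515.15.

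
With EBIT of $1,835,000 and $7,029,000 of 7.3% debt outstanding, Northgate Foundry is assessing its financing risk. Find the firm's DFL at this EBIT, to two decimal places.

Annual interest charges come to $513,117.00.
DFL = EBIT ÷ (EBIT − I) = $1,835,000 ÷ ($1,835,000 − $513,117.00) = $1,835,000 ÷ $1,321,883.00 = 1.3882.

1.39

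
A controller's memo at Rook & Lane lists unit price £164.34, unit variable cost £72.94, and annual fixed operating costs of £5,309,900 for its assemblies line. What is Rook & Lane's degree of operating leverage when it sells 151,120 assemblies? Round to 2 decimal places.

At 151,120 units, contribution = 151,120 × £91.40 = £13,812,368.00.
Subtracting fixed costs: EBIT = £13,812,368.00 − £5,309,900 = £8,502,468.00.
Degree of operating leverage = £13,812,368.00 / £8,502,468.00 = 1.6245.

1.62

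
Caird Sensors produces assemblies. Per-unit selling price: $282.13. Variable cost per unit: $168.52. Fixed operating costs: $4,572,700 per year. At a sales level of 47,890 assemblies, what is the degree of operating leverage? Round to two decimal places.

Total contribution margin = 47,890 × $113.61 = $5,440,782.90.
EBIT = $5,440,782.90 − $4,572,700 = $868,082.90.
Degree of operating leverage = $5,440,782.90 / $868,082.90 = 6.2676.

6.27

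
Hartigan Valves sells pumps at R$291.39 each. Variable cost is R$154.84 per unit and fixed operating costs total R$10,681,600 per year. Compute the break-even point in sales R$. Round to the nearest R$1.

R$22,793,932

Contribution margin per unit = R$291.39 − R$154.84 = R$136.55, a CM ratio of R$136.55 ÷ R$291.39 = 0.4686.
Break-even revenue = fixed costs × price ÷ CM = R$10,681,600 × R$291.39 ÷ R$136.55 = R$22,793,932.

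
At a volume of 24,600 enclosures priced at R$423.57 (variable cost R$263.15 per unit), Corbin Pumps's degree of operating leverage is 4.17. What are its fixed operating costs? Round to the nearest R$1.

R$2,999,969

Total contribution margin = 24,600 × R$160.42 = R$3,946,332.00.
DOL = contribution / EBIT, so EBIT = R$3,946,332.00 / 4.17 = R$946,362.59.
And FC = contribution − EBIT = R$3,946,332.00 − R$946,362.59 = R$2,999,969.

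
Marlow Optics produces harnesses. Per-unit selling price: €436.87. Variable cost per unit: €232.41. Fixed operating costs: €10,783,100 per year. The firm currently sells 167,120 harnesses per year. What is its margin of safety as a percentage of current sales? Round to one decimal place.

68.4%

Unit CM = price − variable cost = €436.87 − €232.41 = €204.46. Break-even units = €10,783,100 ÷ €204.46 = 52,739.41; break-even revenue = 52,739.41 × €436.87 = €23,040,266.54.
Actual sales revenue = 167,120 × €436.87 = €73,009,714.40.
Margin of safety = (€73,009,714.40 − €23,040,266.54) ÷ €73,009,714.40 = 68.4%.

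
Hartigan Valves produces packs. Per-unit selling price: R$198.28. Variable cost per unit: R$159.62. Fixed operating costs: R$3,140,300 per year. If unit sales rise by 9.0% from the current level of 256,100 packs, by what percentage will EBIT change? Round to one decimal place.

At 256,100 units, contribution = 256,100 × R$38.66 = R$9,900,826.00.
Subtracting fixed costs: EBIT = R$9,900,826.00 − R$3,140,300 = R$6,760,526.00.
DOL = contribution ÷ EBIT = R$9,900,826.00 ÷ R$6,760,526.00 = 1.4645.
Operating income changes by 1.4645 × +9.0% = +13.2%.

+13.2%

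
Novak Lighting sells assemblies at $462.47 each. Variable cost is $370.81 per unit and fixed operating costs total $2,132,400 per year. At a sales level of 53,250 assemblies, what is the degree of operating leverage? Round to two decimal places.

Total contribution margin = 53,250 × $91.66 = $4,880,895.00.
Operating income = contribution − fixed costs = $4,880,895.00 − $2,132,400 = $2,748,495.00.
Degree of operating leverage = $4,880,895.00 / $2,748,495.00 = 1.7758.

1.78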